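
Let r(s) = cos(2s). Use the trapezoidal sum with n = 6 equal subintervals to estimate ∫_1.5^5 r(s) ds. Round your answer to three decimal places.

Δs = (5 − 1.5)/6 = 7/12.
r(1.5) ≈ -0.990, r(25/12) ≈ -0.519, r(8/3) ≈ 0.582, r(3.25) ≈ 0.977, r(23/6) ≈ 0.186, r(53/12) ≈ -0.830, r(5) ≈ -0.839.
T_6 = (Δs/2)·[r(s_0) + 2r(s_1) + ... + 2r(s_{5}) + r(s_6)].
Sum ≈ -0.303.

-0.303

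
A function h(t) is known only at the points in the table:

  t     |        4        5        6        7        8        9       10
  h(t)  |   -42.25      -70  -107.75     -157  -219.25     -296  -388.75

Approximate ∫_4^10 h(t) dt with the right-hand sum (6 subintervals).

-1238.75

Δt = 1.
Sum = 1·[(-70) + (-107.75) + (-157) + (-219.25) + (-296) + (-388.75)] = -1238.75.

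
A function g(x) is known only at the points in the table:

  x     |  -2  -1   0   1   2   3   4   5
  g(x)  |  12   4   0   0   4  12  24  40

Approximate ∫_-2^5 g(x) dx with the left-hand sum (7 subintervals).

Δx = 1.
Sum = 1·[12 + 4 + 0 + 0 + 4 + 12 + 24] = 56.

56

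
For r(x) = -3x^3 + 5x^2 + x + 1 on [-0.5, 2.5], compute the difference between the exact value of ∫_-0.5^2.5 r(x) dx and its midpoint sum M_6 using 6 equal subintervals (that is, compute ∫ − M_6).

-0.25

Exact integral: ∫_-0.5^2.5 r(x) dx = 3.
M_6 = 3.25.
Error = 3 − 3.25 = -0.25.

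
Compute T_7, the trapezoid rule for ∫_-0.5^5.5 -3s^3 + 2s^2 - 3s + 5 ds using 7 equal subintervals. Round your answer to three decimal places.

-605.311

Δs = (5.5 − (-0.5))/7 = 6/7.
f(-0.5) = 7.375, f(5/14) = 11105/2744, f(17/14) = -2923/2744, f(29/14) = -52951/2744, f(41/14) = -170083/2744, f(53/14) = -385423/2744, f(65/14) = -730075/2744, f(5.5) = -450.125.
T_7 = (Δs/2)·[f(s_0) + 2f(s_1) + ... + 2f(s_{6}) + f(s_7)].
Sum ≈ -605.311.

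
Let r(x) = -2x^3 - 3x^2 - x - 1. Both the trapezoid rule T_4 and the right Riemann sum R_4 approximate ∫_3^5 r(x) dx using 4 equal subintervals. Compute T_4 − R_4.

61.5

T_4 = -382.25.
R_4 = -443.75.
T_4 − R_4 = 61.5.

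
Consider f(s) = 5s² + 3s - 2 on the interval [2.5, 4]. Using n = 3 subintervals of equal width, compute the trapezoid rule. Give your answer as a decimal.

92.5625

Δs = (4 − 2.5)/3 = 0.5.
f(2.5) = 36.75, f(3) = 52, f(3.5) = 69.75, f(4) = 90.
T_3 = (Δs/2)·[f(s_0) + 2f(s_1) + 2f(s_2) + f(s_3)].
Sum = 92.5625.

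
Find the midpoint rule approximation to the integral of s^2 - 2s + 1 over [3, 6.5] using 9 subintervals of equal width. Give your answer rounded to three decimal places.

Δs = (6.5 − 3)/9 = 7/18.
Midpoints: 115/36, 43/12, 143/36, 157/36, 4.75, 185/36, 199/36, 71/12, 227/36.
f(115/36) = 6241/1296, f(43/12) = 961/144, f(143/36) = 11449/1296, f(157/36) = 14641/1296, f(4.75) = 14.0625, f(185/36) = 22201/1296, f(199/36) = 26569/1296, f(71/12) = 3481/144, f(227/36) = 36481/1296.
Sum = Δs · [f(115/36) + f(43/12) + f(143/36) + ...].
Sum ≈ 52.748.

52.748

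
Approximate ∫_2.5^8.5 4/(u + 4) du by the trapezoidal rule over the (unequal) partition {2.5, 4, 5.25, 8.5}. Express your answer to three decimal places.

Subinterval widths: 1.5, 1.25, 3.25.
f(2.5) = 8/13, f(4) = 0.5, f(5.25) = 16/37, f(8.5) = 0.32.
On each subinterval the trapezoid contributes (Δu_i/2)·[f(u_{i-1}) + f(u_i)].
Sum ≈ 2.642.

2.642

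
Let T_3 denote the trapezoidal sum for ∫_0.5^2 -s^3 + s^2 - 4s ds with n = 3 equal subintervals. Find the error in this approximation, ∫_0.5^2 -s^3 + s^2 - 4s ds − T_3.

0.171875

Exact integral: ∫_0.5^2 f(s) ds = -8.859375.
T_3 = -9.03125.
Error = -8.859375 − (-9.03125) = 0.171875.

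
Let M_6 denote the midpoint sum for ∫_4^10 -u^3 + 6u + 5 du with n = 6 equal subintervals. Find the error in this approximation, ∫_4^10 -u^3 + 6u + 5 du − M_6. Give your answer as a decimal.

-10.5

Exact integral: ∫_4^10 f(u) du = -2154.
M_6 = -2143.5.
Error = -2154 − (-2143.5) = -10.5.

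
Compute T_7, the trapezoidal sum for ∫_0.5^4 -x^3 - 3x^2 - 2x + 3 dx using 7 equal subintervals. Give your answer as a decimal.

-134.53125

Δx = (4 − 0.5)/7 = 0.5.
f(0.5) = 1.125, f(1) = -3, f(1.5) = -10.125, f(2) = -21, f(2.5) = -36.375, f(3) = -57, f(3.5) = -83.625, f(4) = -117.
T_7 = (Δx/2)·[f(x_0) + 2f(x_1) + ... + 2f(x_{6}) + f(x_7)].
Sum = -134.53125.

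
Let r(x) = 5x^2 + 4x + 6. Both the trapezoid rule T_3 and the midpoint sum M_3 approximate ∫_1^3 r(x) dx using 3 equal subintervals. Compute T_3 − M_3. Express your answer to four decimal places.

1.1111

T_3 ≈ 72.074074.
M_3 ≈ 70.962963.
T_3 − M_3 ≈ 1.1111.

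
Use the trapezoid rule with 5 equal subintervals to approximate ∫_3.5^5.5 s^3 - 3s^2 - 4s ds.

Δs = (5.5 − 3.5)/5 = 0.4.
f(3.5) = -7.875, f(3.9) = -1.911, f(4.3) = 6.837, f(4.7) = 18.753, f(5.1) = 34.221, f(5.5) = 53.625.
T_5 = (Δs/2)·[f(s_0) + 2f(s_1) + ... + 2f(s_{4}) + f(s_5)].
Sum = 32.31.

32.31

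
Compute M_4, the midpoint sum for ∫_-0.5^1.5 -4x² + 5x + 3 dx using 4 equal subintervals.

Δx = (1.5 − (-0.5))/4 = 0.5.
Midpoints: -0.25, 0.25, 0.75, 1.25.
f(-0.25) = 1.5, f(0.25) = 4, f(0.75) = 4.5, f(1.25) = 3.
Sum = Δx · [f(-0.25) + f(0.25) + f(0.75) + f(1.25)].
Sum = 6.5.

6.5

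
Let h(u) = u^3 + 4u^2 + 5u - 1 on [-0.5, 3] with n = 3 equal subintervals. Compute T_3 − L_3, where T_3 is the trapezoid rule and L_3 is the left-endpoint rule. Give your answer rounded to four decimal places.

T_3 ≈ 80.929398.
L_3 ≈ 34.481481.
T_3 − L_3 ≈ 46.4479.

46.4479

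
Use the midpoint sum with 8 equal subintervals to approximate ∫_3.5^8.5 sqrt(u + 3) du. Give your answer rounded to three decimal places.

Δu = (8.5 − 3.5)/8 = 0.625.
Midpoints: 3.8125, 4.4375, 5.0625, 5.6875, 6.3125, 6.9375, 7.5625, 8.1875.
f(3.8125) ≈ 2.610, f(4.4375) ≈ 2.727, f(5.0625) ≈ 2.839, f(5.6875) ≈ 2.947, f(6.3125) ≈ 3.052, f(6.9375) ≈ 3.152, f(7.5625) ≈ 3.250, f(8.1875) ≈ 3.345.
Sum = Δu · [f(3.8125) + f(4.4375) + f(5.0625) + ...].
Sum ≈ 14.952.

14.952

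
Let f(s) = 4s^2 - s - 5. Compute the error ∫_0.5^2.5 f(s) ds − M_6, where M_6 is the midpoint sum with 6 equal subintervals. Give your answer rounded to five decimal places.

Exact integral: ∫_0.5^2.5 f(s) ds ≈ 7.6666667.
M_6 ≈ 7.5925926.
Error ≈ 7.6666667 − 7.5925926 ≈ 0.07407.

0.07407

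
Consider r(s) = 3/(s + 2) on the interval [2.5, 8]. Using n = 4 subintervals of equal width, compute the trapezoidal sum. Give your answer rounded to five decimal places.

2.41394

Δs = (8 − 2.5)/4 = 1.375.
r(2.5) = 2/3, r(3.875) = 24/47, r(5.25) = 12/29, r(6.625) = 8/23, r(8) = 0.3.
T_4 = (Δs/2)·[r(s_0) + 2r(s_1) + 2r(s_2) + 2r(s_3) + r(s_4)].
Sum ≈ 2.41394.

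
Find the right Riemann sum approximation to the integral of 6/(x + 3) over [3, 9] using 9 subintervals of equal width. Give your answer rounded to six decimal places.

Δx = (9 − 3)/9 = 2/3.
Right endpoints: 11/3, 13/3, 5, 17/3, 19/3, 7, 23/3, 25/3, 9.
f(11/3) = 0.9, f(13/3) = 9/11, f(5) = 0.75, f(17/3) = 9/13, f(19/3) = 9/14, f(7) = 0.6, f(23/3) = 0.5625, f(25/3) = 9/17, f(9) = 0.5.
Sum = Δx · [f(11/3) + f(13/3) + f(5) + ...].
Sum ≈ 3.996839.

3.996839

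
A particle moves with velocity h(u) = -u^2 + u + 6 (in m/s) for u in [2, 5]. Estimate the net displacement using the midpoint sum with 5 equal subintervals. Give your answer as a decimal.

-10.41

Δu = (5 − 2)/5 = 0.6.
Midpoints: 2.3, 2.9, 3.5, 4.1, 4.7.
h(2.3) = 3.01, h(2.9) = 0.49, h(3.5) = -2.75, h(4.1) = -6.71, h(4.7) = -11.39.
Sum = Δu · [h(2.3) + h(2.9) + h(3.5) + h(4.1) + h(4.7)].
Sum = -10.41.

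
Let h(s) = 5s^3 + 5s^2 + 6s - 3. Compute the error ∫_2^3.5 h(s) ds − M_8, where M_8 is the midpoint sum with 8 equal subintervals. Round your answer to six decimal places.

Exact integral: ∫_2^3.5 h(s) ds = 245.953125.
M_8 ≈ 245.74987793.
Error ≈ 245.953125 − 245.74987793 ≈ 0.203247.

0.203247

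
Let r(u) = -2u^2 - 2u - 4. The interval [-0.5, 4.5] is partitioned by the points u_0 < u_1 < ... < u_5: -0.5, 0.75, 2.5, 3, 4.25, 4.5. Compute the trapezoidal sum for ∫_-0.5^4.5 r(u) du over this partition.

-103.96875

Subinterval widths: 1.25, 1.75, 0.5, 1.25, 0.25.
r(-0.5) = -3.5, r(0.75) = -6.625, r(2.5) = -21.5, r(3) = -28, r(4.25) = -48.625, r(4.5) = -53.5.
On each subinterval the trapezoid contributes (Δu_i/2)·[r(u_{i-1}) + r(u_i)].
Sum = -103.96875.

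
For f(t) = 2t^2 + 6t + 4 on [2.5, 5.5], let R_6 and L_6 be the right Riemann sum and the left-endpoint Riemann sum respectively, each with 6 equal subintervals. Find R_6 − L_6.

R_6 = 201.25.
L_6 = 168.25.
R_6 − L_6 = 33.

33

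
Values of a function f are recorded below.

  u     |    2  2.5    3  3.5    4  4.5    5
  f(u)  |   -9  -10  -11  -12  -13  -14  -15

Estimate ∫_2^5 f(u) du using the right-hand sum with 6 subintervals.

-37.5

Δu = 0.5.
Sum = 0.5·[(-10) + (-11) + (-12) + (-13) + (-14) + (-15)] = -37.5.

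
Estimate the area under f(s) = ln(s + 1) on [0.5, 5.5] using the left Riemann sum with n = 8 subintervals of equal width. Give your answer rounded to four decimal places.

6.0837

Δs = (5.5 − 0.5)/8 = 0.625.
Left endpoints: 0.5, 1.125, 1.75, 2.375, 3, 3.625, 4.25, 4.875.
f(0.5) ≈ 0.4055, f(1.125) ≈ 0.7538, f(1.75) ≈ 1.0116, f(2.375) ≈ 1.2164, f(3) ≈ 1.3863, f(3.625) ≈ 1.5315, f(4.25) ≈ 1.6582, f(4.875) ≈ 1.7707.
Sum = Δs · [f(0.5) + f(1.125) + f(1.75) + ...].
Sum ≈ 6.0837.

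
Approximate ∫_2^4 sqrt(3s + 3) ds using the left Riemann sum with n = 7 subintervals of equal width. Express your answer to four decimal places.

6.7845

Δs = (4 − 2)/7 = 2/7.
Left endpoints: 2, 16/7, 18/7, 20/7, 22/7, 24/7, 26/7.
f(2) ≈ 3.0000, f(16/7) ≈ 3.1396, f(18/7) ≈ 3.2733, f(20/7) ≈ 3.4017, f(22/7) ≈ 3.5254, f(24/7) ≈ 3.6450, f(26/7) ≈ 3.7607.
Sum = Δs · [f(2) + f(16/7) + f(18/7) + ...].
Sum ≈ 6.7845.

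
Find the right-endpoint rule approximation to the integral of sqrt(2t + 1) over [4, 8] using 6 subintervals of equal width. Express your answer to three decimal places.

14.735

Δt = (8 − 4)/6 = 2/3.
Right endpoints: 14/3, 16/3, 6, 20/3, 22/3, 8.
f(14/3) ≈ 3.215, f(16/3) ≈ 3.416, f(6) ≈ 3.606, f(20/3) ≈ 3.786, f(22/3) ≈ 3.958, f(8) ≈ 4.123.
Sum = Δt · [f(14/3) + f(16/3) + f(6) + ...].
Sum ≈ 14.735.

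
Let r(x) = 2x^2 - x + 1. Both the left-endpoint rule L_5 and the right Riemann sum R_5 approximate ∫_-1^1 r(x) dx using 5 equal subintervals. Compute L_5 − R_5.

L_5 = 3.84.
R_5 = 3.04.
L_5 − R_5 = 0.8.

0.8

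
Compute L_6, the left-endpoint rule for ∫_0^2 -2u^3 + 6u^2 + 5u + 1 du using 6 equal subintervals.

17

Δu = (2 − 0)/6 = 1/3.
Left endpoints: 0, 1/3, 2/3, 1, 4/3, 5/3.
f(0) = 1, f(1/3) = 88/27, f(2/3) = 173/27, f(1) = 10, f(4/3) = 367/27, f(5/3) = 452/27.
Sum = Δu · [f(0) + f(1/3) + f(2/3) + ...].
Sum = 17.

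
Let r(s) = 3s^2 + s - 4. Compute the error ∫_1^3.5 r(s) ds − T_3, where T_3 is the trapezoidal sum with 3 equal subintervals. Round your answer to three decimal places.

Exact integral: ∫_1^3.5 r(s) ds = 37.5.
T_3 ≈ 38.36806.
Error ≈ 37.5 − 38.36806 ≈ -0.868.

-0.868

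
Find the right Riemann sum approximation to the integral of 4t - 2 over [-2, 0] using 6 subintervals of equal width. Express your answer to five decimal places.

-10.66667

Δt = (0 − (-2))/6 = 1/3.
Right endpoints: -5/3, -4/3, -1, -2/3, -1/3, 0.
f(-5/3) = -26/3, f(-4/3) = -22/3, f(-1) = -6, f(-2/3) = -14/3, f(-1/3) = -10/3, f(0) = -2.
Sum = Δt · [f(-5/3) + f(-4/3) + f(-1) + ...].
Sum ≈ -10.66667.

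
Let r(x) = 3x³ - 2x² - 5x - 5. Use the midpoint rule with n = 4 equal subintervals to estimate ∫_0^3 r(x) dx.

Δx = (3 − 0)/4 = 0.75.
Midpoints: 0.375, 1.125, 1.875, 2.625.
r(0.375) = -3583/512, r(1.125) = -4549/512, r(1.875) = -835/512, r(2.625) = 11447/512.
Sum = Δx · [r(0.375) + r(1.125) + r(1.875) + r(2.625)].
Sum = 3.6328125.

3.6328125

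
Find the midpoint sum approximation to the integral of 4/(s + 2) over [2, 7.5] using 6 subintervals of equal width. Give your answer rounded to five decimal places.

Δs = (7.5 − 2)/6 = 11/12.
Midpoints: 59/24, 3.375, 103/24, 125/24, 6.125, 169/24.
f(59/24) = 96/107, f(3.375) = 32/43, f(103/24) = 96/151, f(125/24) = 96/173, f(6.125) = 32/65, f(169/24) = 96/217.
Sum = Δs · [f(59/24) + f(3.375) + f(103/24) + ...].
Sum ≈ 3.45286.

3.45286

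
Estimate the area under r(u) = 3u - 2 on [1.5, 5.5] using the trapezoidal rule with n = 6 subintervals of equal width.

Δu = (5.5 − 1.5)/6 = 2/3.
r(1.5) = 2.5, r(13/6) = 4.5, r(17/6) = 6.5, r(3.5) = 8.5, r(25/6) = 10.5, r(29/6) = 12.5, r(5.5) = 14.5.
T_6 = (Δu/2)·[r(u_0) + 2r(u_1) + ... + 2r(u_{5}) + r(u_6)].
Sum = 34.

34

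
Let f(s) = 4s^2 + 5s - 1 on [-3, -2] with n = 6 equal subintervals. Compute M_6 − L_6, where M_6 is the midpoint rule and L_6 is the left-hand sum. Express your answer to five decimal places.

M_6 ≈ 11.8240741.
L_6 ≈ 13.1018519.
M_6 − L_6 ≈ -1.27778.

-1.27778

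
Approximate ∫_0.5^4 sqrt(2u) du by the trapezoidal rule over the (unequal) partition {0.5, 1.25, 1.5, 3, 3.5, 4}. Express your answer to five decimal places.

Subinterval widths: 0.75, 0.25, 1.5, 0.5, 0.5.
f(0.5) ≈ 1.00000, f(1.25) ≈ 1.58114, f(1.5) ≈ 1.73205, f(3) ≈ 2.44949, f(3.5) ≈ 2.64575, f(4) ≈ 2.82843.
On each subinterval the trapezoid contributes (Δu_i/2)·[f(u_{i-1}) + f(u_i)].
Sum ≈ 7.16059.

7.16059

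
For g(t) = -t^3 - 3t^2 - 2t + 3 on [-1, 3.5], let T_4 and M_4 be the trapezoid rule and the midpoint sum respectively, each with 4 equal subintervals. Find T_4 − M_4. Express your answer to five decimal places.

T_4 ≈ -85.2978516.
M_4 ≈ -75.6870117.
T_4 − M_4 ≈ -9.61084.

-9.61084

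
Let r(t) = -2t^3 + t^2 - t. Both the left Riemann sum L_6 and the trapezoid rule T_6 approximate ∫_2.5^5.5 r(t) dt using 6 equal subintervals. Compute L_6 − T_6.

L_6 = -332.5.
T_6 = -402.625.
L_6 − T_6 = 70.125.

70.125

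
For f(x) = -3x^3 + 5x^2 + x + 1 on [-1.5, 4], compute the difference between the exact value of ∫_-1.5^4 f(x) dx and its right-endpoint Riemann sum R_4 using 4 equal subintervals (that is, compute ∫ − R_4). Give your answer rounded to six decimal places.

Exact integral: ∫_-1.5^4 f(x) dx ≈ -63.53645833.
R_4 ≈ -162.28222656.
Error ≈ -63.53645833 − (-162.28222656) ≈ 98.745768.

98.745768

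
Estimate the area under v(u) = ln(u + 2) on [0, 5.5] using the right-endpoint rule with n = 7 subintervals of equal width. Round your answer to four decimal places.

Δu = (5.5 − 0)/7 = 11/14.
Right endpoints: 11/14, 11/7, 33/14, 22/7, 55/14, 33/7, 5.5.
v(11/14) ≈ 1.0245, v(11/7) ≈ 1.2730, v(33/14) ≈ 1.4718, v(22/7) ≈ 1.6376, v(55/14) ≈ 1.7798, v(33/7) ≈ 1.9042, v(5.5) ≈ 2.0149.
Sum = Δu · [v(11/14) + v(11/7) + v(33/14) + ...].
Sum ≈ 8.7260.

8.7260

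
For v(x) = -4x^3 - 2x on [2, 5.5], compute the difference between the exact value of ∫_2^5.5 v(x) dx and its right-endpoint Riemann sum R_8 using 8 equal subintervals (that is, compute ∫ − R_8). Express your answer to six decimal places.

Exact integral: ∫_2^5.5 v(x) dx = -925.3125.
R_8 ≈ -1070.44628906.
Error ≈ -925.3125 − (-1070.44628906) ≈ 145.133789.

145.133789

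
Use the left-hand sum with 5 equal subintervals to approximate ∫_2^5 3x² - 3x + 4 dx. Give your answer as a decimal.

Δx = (5 − 2)/5 = 0.6.
Left endpoints: 2, 2.6, 3.2, 3.8, 4.4.
f(2) = 10, f(2.6) = 16.48, f(3.2) = 25.12, f(3.8) = 35.92, f(4.4) = 48.88.
Sum = Δx · [f(2) + f(2.6) + f(3.2) + f(3.8) + f(4.4)].
Sum = 81.84.

81.84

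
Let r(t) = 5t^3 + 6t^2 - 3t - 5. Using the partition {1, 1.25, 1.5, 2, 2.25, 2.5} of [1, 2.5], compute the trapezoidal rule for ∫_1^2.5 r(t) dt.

Subinterval widths: 0.25, 0.25, 0.5, 0.25, 0.25.
r(1) = 3, r(1.25) = 10.390625, r(1.5) = 20.875, r(2) = 53, r(2.25) = 75.578125, r(2.5) = 103.125.
On each subinterval the trapezoid contributes (Δt_i/2)·[r(t_{i-1}) + r(t_i)].
Sum = 62.4609375.

62.4609375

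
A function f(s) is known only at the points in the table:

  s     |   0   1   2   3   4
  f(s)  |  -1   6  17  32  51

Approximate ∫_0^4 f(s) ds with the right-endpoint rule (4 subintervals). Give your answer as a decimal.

106

Δs = 1.
Sum = 1·[6 + 17 + 32 + 51] = 106.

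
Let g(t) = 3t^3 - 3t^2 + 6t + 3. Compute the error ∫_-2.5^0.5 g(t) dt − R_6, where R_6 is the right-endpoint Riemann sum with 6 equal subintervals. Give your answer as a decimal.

-19.3125

Exact integral: ∫_-2.5^0.5 g(t) dt = -54.
R_6 = -34.6875.
Error = -54 − (-34.6875) = -19.3125.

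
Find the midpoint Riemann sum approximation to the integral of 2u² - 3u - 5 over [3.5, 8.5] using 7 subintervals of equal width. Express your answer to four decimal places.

Δu = (8.5 − 3.5)/7 = 5/7.
Midpoints: 27/7, 32/7, 37/7, 6, 47/7, 52/7, 57/7.
f(27/7) = 646/49, f(32/7) = 1131/49, f(37/7) = 1716/49, f(6) = 49, f(47/7) = 3186/49, f(52/7) = 4071/49, f(57/7) = 5056/49.
Sum = Δu · [f(27/7) + f(32/7) + f(37/7) + ...].
Sum ≈ 265.4082.

265.4082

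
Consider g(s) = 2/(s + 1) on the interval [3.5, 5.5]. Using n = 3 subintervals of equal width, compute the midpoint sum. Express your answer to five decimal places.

0.73450

Δs = (5.5 − 3.5)/3 = 2/3.
Midpoints: 23/6, 4.5, 31/6.
g(23/6) = 12/29, g(4.5) = 4/11, g(31/6) = 12/37.
Sum = Δs · [g(23/6) + g(4.5) + g(31/6)].
Sum ≈ 0.73450.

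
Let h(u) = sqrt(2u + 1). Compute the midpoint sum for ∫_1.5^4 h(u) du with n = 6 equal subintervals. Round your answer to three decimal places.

Δu = (4 − 1.5)/6 = 5/12.
Midpoints: 41/24, 2.125, 61/24, 71/24, 3.375, 91/24.
h(41/24) ≈ 2.102, h(2.125) ≈ 2.291, h(61/24) ≈ 2.466, h(71/24) ≈ 2.630, h(3.375) ≈ 2.784, h(91/24) ≈ 2.930.
Sum = Δu · [h(41/24) + h(2.125) + h(61/24) + ...].
Sum ≈ 6.335.

6.335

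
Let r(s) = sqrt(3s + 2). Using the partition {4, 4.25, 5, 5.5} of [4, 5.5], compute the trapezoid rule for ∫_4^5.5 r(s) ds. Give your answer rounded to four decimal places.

Subinterval widths: 0.25, 0.75, 0.5.
r(4) ≈ 3.7417, r(4.25) ≈ 3.8406, r(5) ≈ 4.1231, r(5.5) ≈ 4.3012.
On each subinterval the trapezoid contributes (Δs_i/2)·[r(s_{i-1}) + r(s_i)].
Sum ≈ 6.0402.

6.0402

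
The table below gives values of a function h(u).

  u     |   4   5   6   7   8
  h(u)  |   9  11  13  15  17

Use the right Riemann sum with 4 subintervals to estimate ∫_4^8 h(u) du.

56

Δu = 1.
Sum = 1·[11 + 13 + 15 + 17] = 56.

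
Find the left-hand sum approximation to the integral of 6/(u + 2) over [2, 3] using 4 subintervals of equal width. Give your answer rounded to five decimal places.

Δu = (3 − 2)/4 = 0.25.
Left endpoints: 2, 2.25, 2.5, 2.75.
f(2) = 1.5, f(2.25) = 24/17, f(2.5) = 4/3, f(2.75) = 24/19.
Sum = Δu · [f(2) + f(2.25) + f(2.5) + f(2.75)].
Sum ≈ 1.37706.

1.37706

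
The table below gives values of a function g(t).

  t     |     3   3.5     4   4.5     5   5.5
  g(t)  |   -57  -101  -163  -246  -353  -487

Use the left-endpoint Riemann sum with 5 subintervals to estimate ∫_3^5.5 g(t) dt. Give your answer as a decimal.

-460

Δt = 0.5.
Sum = 0.5·[(-57) + (-101) + (-163) + (-246) + (-353)] = -460.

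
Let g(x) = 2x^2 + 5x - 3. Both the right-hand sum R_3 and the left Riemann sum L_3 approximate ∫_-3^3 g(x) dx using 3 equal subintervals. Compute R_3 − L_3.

60

R_3 = 56.
L_3 = -4.
R_3 − L_3 = 60.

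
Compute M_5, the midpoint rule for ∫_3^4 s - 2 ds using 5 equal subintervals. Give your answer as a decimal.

Δs = (4 − 3)/5 = 0.2.
Midpoints: 3.1, 3.3, 3.5, 3.7, 3.9.
f(3.1) = 1.1, f(3.3) = 1.3, f(3.5) = 1.5, f(3.7) = 1.7, f(3.9) = 1.9.
Sum = Δs · [f(3.1) + f(3.3) + f(3.5) + f(3.7) + f(3.9)].
Sum = 1.5.

1.5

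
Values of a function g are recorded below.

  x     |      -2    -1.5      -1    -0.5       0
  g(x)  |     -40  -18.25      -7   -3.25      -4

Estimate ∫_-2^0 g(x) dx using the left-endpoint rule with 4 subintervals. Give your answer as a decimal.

Δx = 0.5.
Sum = 0.5·[(-40) + (-18.25) + (-7) + (-3.25)] = -34.25.

-34.25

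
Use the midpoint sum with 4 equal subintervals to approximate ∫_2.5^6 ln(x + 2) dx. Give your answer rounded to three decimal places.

Δx = (6 − 2.5)/4 = 0.875.
Midpoints: 2.9375, 3.8125, 4.6875, 5.5625.
f(2.9375) ≈ 1.597, f(3.8125) ≈ 1.760, f(4.6875) ≈ 1.900, f(5.5625) ≈ 2.023.
Sum = Δx · [f(2.9375) + f(3.8125) + f(4.6875) + f(5.5625)].
Sum ≈ 6.370.

6.370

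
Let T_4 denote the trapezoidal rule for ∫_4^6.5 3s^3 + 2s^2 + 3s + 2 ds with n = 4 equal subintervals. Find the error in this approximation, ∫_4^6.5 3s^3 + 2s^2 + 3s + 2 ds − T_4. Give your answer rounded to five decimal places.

Exact integral: ∫_4^6.5 f(s) ds ≈ 1331.5885417.
T_4 ≈ 1339.6044922.
Error ≈ 1331.5885417 − 1339.6044922 ≈ -8.01595.

-8.01595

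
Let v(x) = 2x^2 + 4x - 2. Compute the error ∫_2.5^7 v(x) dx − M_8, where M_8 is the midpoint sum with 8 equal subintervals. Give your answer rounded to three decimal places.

0.237

Exact integral: ∫_2.5^7 v(x) dx = 294.75.
M_8 ≈ 294.51270.
Error ≈ 294.75 − 294.51270 ≈ 0.237.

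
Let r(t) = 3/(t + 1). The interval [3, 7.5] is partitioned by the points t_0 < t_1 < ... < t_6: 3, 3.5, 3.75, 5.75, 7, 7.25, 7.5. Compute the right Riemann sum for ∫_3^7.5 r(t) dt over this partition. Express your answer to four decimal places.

2.0280

Subinterval widths: 0.5, 0.25, 2, 1.25, 0.25, 0.25.
Right endpoints: 3.5, 3.75, 5.75, 7, 7.25, 7.5.
r(3.5) = 2/3, r(3.75) = 12/19, r(5.75) = 4/9, r(7) = 0.375, r(7.25) = 4/11, r(7.5) = 6/17.
Sum = Σ Δt_i · r(t_i).
Sum ≈ 2.0280.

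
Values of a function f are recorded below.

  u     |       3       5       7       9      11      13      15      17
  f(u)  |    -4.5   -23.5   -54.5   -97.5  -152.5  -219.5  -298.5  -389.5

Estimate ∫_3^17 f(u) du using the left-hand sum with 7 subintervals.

-1701

Δu = 2.
Sum = 2·[(-4.5) + (-23.5) + (-54.5) + (-97.5) + (-152.5) + (-219.5) + (-298.5)] = -1701.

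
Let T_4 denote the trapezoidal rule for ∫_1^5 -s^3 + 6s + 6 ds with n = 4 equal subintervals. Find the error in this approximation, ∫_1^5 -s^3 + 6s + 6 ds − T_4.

6

Exact integral: ∫_1^5 f(s) ds = -60.
T_4 = -66.
Error = -60 − (-66) = 6.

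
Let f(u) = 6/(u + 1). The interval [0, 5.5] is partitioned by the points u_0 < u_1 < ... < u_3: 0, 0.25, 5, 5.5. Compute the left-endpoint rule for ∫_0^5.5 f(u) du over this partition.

Subinterval widths: 0.25, 4.75, 0.5.
Left endpoints: 0, 0.25, 5.
f(0) = 6, f(0.25) = 4.8, f(5) = 1.
Sum = Σ Δu_i · f(u_i).
Sum = 24.8.

24.8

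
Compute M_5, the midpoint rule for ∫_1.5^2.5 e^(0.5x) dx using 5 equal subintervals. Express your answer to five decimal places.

2.74554

Δx = (2.5 − 1.5)/5 = 0.2.
Midpoints: 1.6, 1.8, 2, 2.2, 2.4.
f(1.6) ≈ 2.22554, f(1.8) ≈ 2.45960, f(2) ≈ 2.71828, f(2.2) ≈ 3.00417, f(2.4) ≈ 3.32012.
Sum = Δx · [f(1.6) + f(1.8) + f(2) + f(2.2) + f(2.4)].
Sum ≈ 2.74554.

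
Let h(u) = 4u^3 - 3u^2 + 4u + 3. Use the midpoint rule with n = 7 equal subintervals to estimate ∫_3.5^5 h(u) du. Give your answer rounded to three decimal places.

422.537

Δu = (5 − 3.5)/7 = 3/14.
Midpoints: 101/28, 107/28, 113/28, 4.25, 125/28, 131/28, 137/28.
h(101/28) = 56983/343, h(107/28) = 542483/2744, h(113/28) = 319951/1372, h(4.25) = 272.875, h(125/28) = 217433/686, h(131/28) = 1003439/2744, h(137/28) = 575269/1372.
Sum = Δu · [h(101/28) + h(107/28) + h(113/28) + ...].
Sum ≈ 422.537.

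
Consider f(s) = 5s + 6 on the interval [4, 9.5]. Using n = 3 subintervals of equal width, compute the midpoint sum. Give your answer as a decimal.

Δs = (9.5 − 4)/3 = 11/6.
Midpoints: 59/12, 6.75, 103/12.
f(59/12) = 367/12, f(6.75) = 39.75, f(103/12) = 587/12.
Sum = Δs · [f(59/12) + f(6.75) + f(103/12)].
Sum = 218.625.

218.625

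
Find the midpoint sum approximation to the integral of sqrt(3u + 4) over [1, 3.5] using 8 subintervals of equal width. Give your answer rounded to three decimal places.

8.155

Δu = (3.5 − 1)/8 = 0.3125.
Midpoints: 1.15625, 1.46875, 1.78125, 2.09375, 2.40625, 2.71875, 3.03125, 3.34375.
f(1.15625) ≈ 2.733, f(1.46875) ≈ 2.899, f(1.78125) ≈ 3.057, f(2.09375) ≈ 3.206, f(2.40625) ≈ 3.349, f(2.71875) ≈ 3.487, f(3.03125) ≈ 3.619, f(3.34375) ≈ 3.746.
Sum = Δu · [f(1.15625) + f(1.46875) + f(1.78125) + ...].
Sum ≈ 8.155.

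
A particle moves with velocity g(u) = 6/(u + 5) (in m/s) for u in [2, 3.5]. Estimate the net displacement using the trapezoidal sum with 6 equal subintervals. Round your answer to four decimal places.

1.1651

Δu = (3.5 − 2)/6 = 0.25.
g(2) = 6/7, g(2.25) = 24/29, g(2.5) = 0.8, g(2.75) = 24/31, g(3) = 0.75, g(3.25) = 8/11, g(3.5) = 12/17.
T_6 = (Δu/2)·[g(u_0) + 2g(u_1) + ... + 2g(u_{5}) + g(u_6)].
Sum ≈ 1.1651.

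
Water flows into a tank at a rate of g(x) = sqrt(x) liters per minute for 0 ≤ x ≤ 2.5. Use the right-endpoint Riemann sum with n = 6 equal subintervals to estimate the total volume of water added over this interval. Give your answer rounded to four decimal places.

Δx = (2.5 − 0)/6 = 5/12.
Right endpoints: 5/12, 5/6, 1.25, 5/3, 25/12, 2.5.
g(5/12) ≈ 0.6455, g(5/6) ≈ 0.9129, g(1.25) ≈ 1.1180, g(5/3) ≈ 1.2910, g(25/12) ≈ 1.4434, g(2.5) ≈ 1.5811.
Sum = Δx · [g(5/12) + g(5/6) + g(1.25) + ...].
Sum ≈ 2.9133.

2.9133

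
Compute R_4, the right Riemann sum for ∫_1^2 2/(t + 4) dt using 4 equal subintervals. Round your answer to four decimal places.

0.3564

Δt = (2 − 1)/4 = 0.25.
Right endpoints: 1.25, 1.5, 1.75, 2.
f(1.25) = 8/21, f(1.5) = 4/11, f(1.75) = 8/23, f(2) = 1/3.
Sum = Δt · [f(1.25) + f(1.5) + f(1.75) + f(2)].
Sum ≈ 0.3564.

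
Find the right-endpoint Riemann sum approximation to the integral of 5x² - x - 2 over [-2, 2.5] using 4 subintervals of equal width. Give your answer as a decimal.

Δx = (2.5 − (-2))/4 = 1.125.
Right endpoints: -0.875, 0.25, 1.375, 2.5.
f(-0.875) = 2.703125, f(0.25) = -1.9375, f(1.375) = 6.078125, f(2.5) = 26.75.
Sum = Δx · [f(-0.875) + f(0.25) + f(1.375) + f(2.5)].
Sum = 37.79296875.

37.79296875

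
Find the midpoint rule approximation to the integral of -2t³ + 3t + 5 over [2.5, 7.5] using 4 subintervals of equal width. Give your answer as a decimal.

-1442.96875

Δt = (7.5 − 2.5)/4 = 1.25.
Midpoints: 3.125, 4.375, 5.625, 6.875.
f(3.125) = -46.66015625, f(4.375) = -149.35546875, f(5.625) = -334.08203125, f(6.875) = -624.27734375.
Sum = Δt · [f(3.125) + f(4.375) + f(5.625) + f(6.875)].
Sum = -1442.96875.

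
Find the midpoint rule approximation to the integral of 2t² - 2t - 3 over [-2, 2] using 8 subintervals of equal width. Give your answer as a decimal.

Δt = (2 − (-2))/8 = 0.5.
Midpoints: -1.75, -1.25, -0.75, -0.25, 0.25, 0.75, 1.25, 1.75.
f(-1.75) = 6.625, f(-1.25) = 2.625, f(-0.75) = -0.375, f(-0.25) = -2.375, f(0.25) = -3.375, f(0.75) = -3.375, f(1.25) = -2.375, f(1.75) = -0.375.
Sum = Δt · [f(-1.75) + f(-1.25) + f(-0.75) + ...].
Sum = -1.5.

-1.5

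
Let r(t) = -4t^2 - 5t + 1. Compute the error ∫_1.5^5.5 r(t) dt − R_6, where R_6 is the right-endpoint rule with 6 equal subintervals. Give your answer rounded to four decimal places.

Exact integral: ∫_1.5^5.5 r(t) dt ≈ -283.333333.
R_6 ≈ -328.518519.
Error ≈ -283.333333 − (-328.518519) ≈ 45.1852.

45.1852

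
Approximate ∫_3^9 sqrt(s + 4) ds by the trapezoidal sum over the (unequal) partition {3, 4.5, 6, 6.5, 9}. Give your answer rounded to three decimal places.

18.887

Subinterval widths: 1.5, 1.5, 0.5, 2.5.
f(3) ≈ 2.646, f(4.5) ≈ 2.915, f(6) ≈ 3.162, f(6.5) ≈ 3.240, f(9) ≈ 3.606.
On each subinterval the trapezoid contributes (Δs_i/2)·[f(s_{i-1}) + f(s_i)].
Sum ≈ 18.887.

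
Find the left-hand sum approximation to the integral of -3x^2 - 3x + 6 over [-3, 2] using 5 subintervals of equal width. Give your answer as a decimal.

Δx = (2 − (-3))/5 = 1.
Left endpoints: -3, -2, -1, 0, 1.
f(-3) = -12, f(-2) = 0, f(-1) = 6, f(0) = 6, f(1) = 0.
Sum = Δx · [f(-3) + f(-2) + f(-1) + f(0) + f(1)].
Sum = 0.

0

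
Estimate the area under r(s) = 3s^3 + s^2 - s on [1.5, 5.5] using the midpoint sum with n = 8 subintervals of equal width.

720.125

Δs = (5.5 − 1.5)/8 = 0.5.
Midpoints: 1.75, 2.25, 2.75, 3.25, 3.75, 4.25, 4.75, 5.25.
r(1.75) = 17.390625, r(2.25) = 36.984375, r(2.75) = 67.203125, r(3.25) = 110.296875, r(3.75) = 168.515625, r(4.25) = 244.109375, r(4.75) = 339.328125, r(5.25) = 456.421875.
Sum = Δs · [r(1.75) + r(2.25) + r(2.75) + ...].
Sum = 720.125.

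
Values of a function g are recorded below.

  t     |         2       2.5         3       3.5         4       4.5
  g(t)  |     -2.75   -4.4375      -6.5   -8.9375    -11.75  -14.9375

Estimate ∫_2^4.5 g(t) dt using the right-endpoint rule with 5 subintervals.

-23.28125

Δt = 0.5.
Sum = 0.5·[(-4.4375) + (-6.5) + (-8.9375) + (-11.75) + (-14.9375)] = -23.28125.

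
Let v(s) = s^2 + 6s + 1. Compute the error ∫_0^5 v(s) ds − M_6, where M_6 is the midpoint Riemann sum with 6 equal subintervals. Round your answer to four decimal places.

0.2894

Exact integral: ∫_0^5 v(s) ds ≈ 121.666667.
M_6 ≈ 121.377315.
Error ≈ 121.666667 − 121.377315 ≈ 0.2894.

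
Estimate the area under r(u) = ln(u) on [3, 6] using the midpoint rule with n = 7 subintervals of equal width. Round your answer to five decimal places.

Δu = (6 − 3)/7 = 3/7.
Midpoints: 45/14, 51/14, 57/14, 4.5, 69/14, 75/14, 81/14.
r(45/14) ≈ 1.16761, r(51/14) ≈ 1.29277, r(57/14) ≈ 1.40399, r(4.5) ≈ 1.50408, r(69/14) ≈ 1.59505, r(75/14) ≈ 1.67843, r(81/14) ≈ 1.75539.
Sum = Δu · [r(45/14) + r(51/14) + r(57/14) + ...].
Sum ≈ 4.45599.

4.45599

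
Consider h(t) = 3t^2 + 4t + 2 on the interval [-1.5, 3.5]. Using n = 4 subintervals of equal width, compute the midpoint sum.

Δt = (3.5 − (-1.5))/4 = 1.25.
Midpoints: -0.875, 0.375, 1.625, 2.875.
h(-0.875) = 0.796875, h(0.375) = 3.921875, h(1.625) = 16.421875, h(2.875) = 38.296875.
Sum = Δt · [h(-0.875) + h(0.375) + h(1.625) + h(2.875)].
Sum = 74.296875.

74.296875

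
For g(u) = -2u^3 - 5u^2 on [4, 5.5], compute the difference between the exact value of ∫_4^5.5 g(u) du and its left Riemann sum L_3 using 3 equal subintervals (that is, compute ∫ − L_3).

-66.90625

Exact integral: ∫_4^5.5 g(u) du = -500.15625.
L_3 = -433.25.
Error = -500.15625 − (-433.25) = -66.90625.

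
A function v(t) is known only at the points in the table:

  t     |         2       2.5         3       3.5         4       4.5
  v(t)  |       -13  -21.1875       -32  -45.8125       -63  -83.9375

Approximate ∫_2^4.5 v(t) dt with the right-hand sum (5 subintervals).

Δt = 0.5.
Sum = 0.5·[(-21.1875) + (-32) + (-45.8125) + (-63) + (-83.9375)] = -122.96875.

-122.96875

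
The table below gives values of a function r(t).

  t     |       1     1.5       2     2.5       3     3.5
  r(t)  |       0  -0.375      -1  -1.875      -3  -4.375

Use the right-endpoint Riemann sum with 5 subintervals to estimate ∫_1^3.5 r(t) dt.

-5.3125

Δt = 0.5.
Sum = 0.5·[(-0.375) + (-1) + (-1.875) + (-3) + (-4.375)] = -5.3125.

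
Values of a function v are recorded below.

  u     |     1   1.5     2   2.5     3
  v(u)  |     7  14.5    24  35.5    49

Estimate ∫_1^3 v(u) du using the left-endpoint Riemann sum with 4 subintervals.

40.5

Δu = 0.5.
Sum = 0.5·[7 + 14.5 + 24 + 35.5] = 40.5.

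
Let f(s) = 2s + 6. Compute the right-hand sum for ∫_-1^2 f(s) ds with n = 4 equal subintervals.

Δs = (2 − (-1))/4 = 0.75.
Right endpoints: -0.25, 0.5, 1.25, 2.
f(-0.25) = 5.5, f(0.5) = 7, f(1.25) = 8.5, f(2) = 10.
Sum = Δs · [f(-0.25) + f(0.5) + f(1.25) + f(2)].
Sum = 23.25.

23.25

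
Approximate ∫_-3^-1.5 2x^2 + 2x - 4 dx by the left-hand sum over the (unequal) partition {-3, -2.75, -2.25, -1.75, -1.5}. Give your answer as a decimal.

5.28125

Subinterval widths: 0.25, 0.5, 0.5, 0.25.
Left endpoints: -3, -2.75, -2.25, -1.75.
f(-3) = 8, f(-2.75) = 5.625, f(-2.25) = 1.625, f(-1.75) = -1.375.
Sum = Σ Δx_i · f(x_i).
Sum = 5.28125.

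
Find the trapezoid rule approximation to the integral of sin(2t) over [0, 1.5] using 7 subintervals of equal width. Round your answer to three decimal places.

0.980

Δt = (1.5 − 0)/7 = 3/14.
f(0) ≈ 0.000, f(3/14) ≈ 0.416, f(3/7) ≈ 0.756, f(9/14) ≈ 0.960, f(6/7) ≈ 0.990, f(15/14) ≈ 0.841, f(9/7) ≈ 0.540, f(1.5) ≈ 0.141.
T_7 = (Δt/2)·[f(t_0) + 2f(t_1) + ... + 2f(t_{6}) + f(t_7)].
Sum ≈ 0.980.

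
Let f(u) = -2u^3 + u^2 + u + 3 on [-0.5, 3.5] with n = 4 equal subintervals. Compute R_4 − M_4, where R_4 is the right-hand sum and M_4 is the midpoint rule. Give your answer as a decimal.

-43

R_4 = -83.
M_4 = -40.
R_4 − M_4 = -43.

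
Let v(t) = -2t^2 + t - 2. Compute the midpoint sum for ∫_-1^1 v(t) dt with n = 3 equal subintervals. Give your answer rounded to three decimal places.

Δt = (1 − (-1))/3 = 2/3.
Midpoints: -2/3, 0, 2/3.
v(-2/3) = -32/9, v(0) = -2, v(2/3) = -20/9.
Sum = Δt · [v(-2/3) + v(0) + v(2/3)].
Sum ≈ -5.185.

-5.185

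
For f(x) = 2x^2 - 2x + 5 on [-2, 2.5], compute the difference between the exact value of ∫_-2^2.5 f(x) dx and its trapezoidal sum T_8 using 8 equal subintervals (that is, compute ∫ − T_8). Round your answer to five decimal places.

Exact integral: ∫_-2^2.5 f(x) dx = 36.
T_8 ≈ 36.4746094.
Error ≈ 36 − 36.4746094 ≈ -0.47461.

-0.47461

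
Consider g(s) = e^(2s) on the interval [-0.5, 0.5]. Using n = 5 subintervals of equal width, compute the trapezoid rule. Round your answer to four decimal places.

1.1908

Δs = (0.5 − (-0.5))/5 = 0.2.
g(-0.5) ≈ 0.3679, g(-0.3) ≈ 0.5488, g(-0.1) ≈ 0.8187, g(0.1) ≈ 1.2214, g(0.3) ≈ 1.8221, g(0.5) ≈ 2.7183.
T_5 = (Δs/2)·[g(s_0) + 2g(s_1) + ... + 2g(s_{4}) + g(s_5)].
Sum ≈ 1.1908.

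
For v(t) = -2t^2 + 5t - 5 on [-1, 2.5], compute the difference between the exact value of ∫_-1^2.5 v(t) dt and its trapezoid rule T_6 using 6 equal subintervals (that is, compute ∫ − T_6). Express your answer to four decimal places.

0.3970

Exact integral: ∫_-1^2.5 v(t) dt ≈ -15.458333.
T_6 ≈ -15.855324.
Error ≈ -15.458333 − (-15.855324) ≈ 0.3970.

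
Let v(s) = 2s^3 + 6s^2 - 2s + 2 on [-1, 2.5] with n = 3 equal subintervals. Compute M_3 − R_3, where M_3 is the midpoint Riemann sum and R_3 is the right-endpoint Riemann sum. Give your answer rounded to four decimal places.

-46.1927

M_3 ≈ 49.862847.
R_3 ≈ 96.055556.
M_3 − R_3 ≈ -46.1927.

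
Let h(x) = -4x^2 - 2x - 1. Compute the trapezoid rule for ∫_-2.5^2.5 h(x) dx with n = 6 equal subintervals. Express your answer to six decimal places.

-48.981481

Δx = (2.5 − (-2.5))/6 = 5/6.
h(-2.5) = -21, h(-5/3) = -79/9, h(-5/6) = -19/9, h(0) = -1, h(5/6) = -49/9, h(5/3) = -139/9, h(2.5) = -31.
T_6 = (Δx/2)·[h(x_0) + 2h(x_1) + ... + 2h(x_{5}) + h(x_6)].
Sum ≈ -48.981481.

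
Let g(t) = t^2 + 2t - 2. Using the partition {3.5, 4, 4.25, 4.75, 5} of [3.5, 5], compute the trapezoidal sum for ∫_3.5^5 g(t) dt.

37.171875

Subinterval widths: 0.5, 0.25, 0.5, 0.25.
g(3.5) = 17.25, g(4) = 22, g(4.25) = 24.5625, g(4.75) = 30.0625, g(5) = 33.
On each subinterval the trapezoid contributes (Δt_i/2)·[g(t_{i-1}) + g(t_i)].
Sum = 37.171875.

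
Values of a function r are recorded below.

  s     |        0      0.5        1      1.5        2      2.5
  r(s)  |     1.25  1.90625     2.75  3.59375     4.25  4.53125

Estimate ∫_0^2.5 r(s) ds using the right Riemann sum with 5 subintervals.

Δs = 0.5.
Sum = 0.5·[1.90625 + 2.75 + 3.59375 + 4.25 + 4.53125] = 8.515625.

8.515625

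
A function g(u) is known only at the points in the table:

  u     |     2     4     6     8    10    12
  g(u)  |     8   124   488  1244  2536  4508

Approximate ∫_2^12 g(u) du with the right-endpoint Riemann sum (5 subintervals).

17800

Δu = 2.
Sum = 2·[124 + 488 + 1244 + 2536 + 4508] = 17800.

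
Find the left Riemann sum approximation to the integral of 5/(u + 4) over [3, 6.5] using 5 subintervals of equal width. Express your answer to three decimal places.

Δu = (6.5 − 3)/5 = 0.7.
Left endpoints: 3, 3.7, 4.4, 5.1, 5.8.
f(3) = 5/7, f(3.7) = 50/77, f(4.4) = 25/42, f(5.1) = 50/91, f(5.8) = 25/49.
Sum = Δu · [f(3) + f(3.7) + f(4.4) + f(5.1) + f(5.8)].
Sum ≈ 2.113.

2.113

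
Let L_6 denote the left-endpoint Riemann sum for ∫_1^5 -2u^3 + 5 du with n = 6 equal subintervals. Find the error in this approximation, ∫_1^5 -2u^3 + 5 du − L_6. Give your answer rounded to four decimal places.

Exact integral: ∫_1^5 f(u) du = -292.
L_6 ≈ -214.666667.
Error ≈ -292 − (-214.666667) ≈ -77.3333.

-77.3333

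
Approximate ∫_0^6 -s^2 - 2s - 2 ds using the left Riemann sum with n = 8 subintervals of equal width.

-102.5625

Δs = (6 − 0)/8 = 0.75.
Left endpoints: 0, 0.75, 1.5, 2.25, 3, 3.75, 4.5, 5.25.
f(0) = -2, f(0.75) = -4.0625, f(1.5) = -7.25, f(2.25) = -11.5625, f(3) = -17, f(3.75) = -23.5625, f(4.5) = -31.25, f(5.25) = -40.0625.
Sum = Δs · [f(0) + f(0.75) + f(1.5) + ...].
Sum = -102.5625.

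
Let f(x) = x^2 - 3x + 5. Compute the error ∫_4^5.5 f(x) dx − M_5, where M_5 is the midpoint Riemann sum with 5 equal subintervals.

Exact integral: ∫_4^5.5 f(x) dx = 20.25.
M_5 = 20.23875.
Error = 20.25 − 20.23875 = 0.01125.

0.01125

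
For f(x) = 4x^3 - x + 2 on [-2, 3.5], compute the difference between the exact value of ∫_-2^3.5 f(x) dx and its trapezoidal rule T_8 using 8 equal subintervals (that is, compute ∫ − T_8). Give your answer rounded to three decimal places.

-3.899

Exact integral: ∫_-2^3.5 f(x) dx = 140.9375.
T_8 ≈ 144.83691.
Error ≈ 140.9375 − 144.83691 ≈ -3.899.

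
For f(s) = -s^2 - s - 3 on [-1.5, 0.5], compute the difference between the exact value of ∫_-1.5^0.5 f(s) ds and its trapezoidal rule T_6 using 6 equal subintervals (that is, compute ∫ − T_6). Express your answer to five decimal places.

Exact integral: ∫_-1.5^0.5 f(s) ds ≈ -6.1666667.
T_6 ≈ -6.2037037.
Error ≈ -6.1666667 − (-6.2037037) ≈ 0.03704.

0.03704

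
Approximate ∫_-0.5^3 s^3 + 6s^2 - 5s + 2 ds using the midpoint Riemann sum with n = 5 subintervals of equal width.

58.2159375

Δs = (3 − (-0.5))/5 = 0.7.
Midpoints: -0.15, 0.55, 1.25, 1.95, 2.65.
f(-0.15) = 2.881625, f(0.55) = 1.231375, f(1.25) = 7.078125, f(1.95) = 22.479875, f(2.65) = 49.494625.
Sum = Δs · [f(-0.15) + f(0.55) + f(1.25) + f(1.95) + f(2.65)].
Sum = 58.2159375.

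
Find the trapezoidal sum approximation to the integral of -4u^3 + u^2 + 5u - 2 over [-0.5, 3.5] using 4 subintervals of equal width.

Δu = (3.5 − (-0.5))/4 = 1.
f(-0.5) = -3.75, f(0.5) = 0.25, f(1.5) = -5.75, f(2.5) = -45.75, f(3.5) = -143.75.
T_4 = (Δu/2)·[f(u_0) + 2f(u_1) + 2f(u_2) + 2f(u_3) + f(u_4)].
Sum = -125.

-125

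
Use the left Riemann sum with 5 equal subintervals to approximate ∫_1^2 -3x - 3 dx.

-7.2

Δx = (2 − 1)/5 = 0.2.
Left endpoints: 1, 1.2, 1.4, 1.6, 1.8.
f(1) = -6, f(1.2) = -6.6, f(1.4) = -7.2, f(1.6) = -7.8, f(1.8) = -8.4.
Sum = Δx · [f(1) + f(1.2) + f(1.4) + f(1.6) + f(1.8)].
Sum = -7.2.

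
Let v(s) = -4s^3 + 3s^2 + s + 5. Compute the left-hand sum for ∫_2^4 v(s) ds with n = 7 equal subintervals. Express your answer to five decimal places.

-142.32653

Δs = (4 − 2)/7 = 2/7.
Left endpoints: 2, 16/7, 18/7, 20/7, 22/7, 24/7, 26/7.
v(2) = -13, v(16/7) = -8509/343, v(18/7) = -13927/343, v(20/7) = -20905/343, v(22/7) = -29635/343, v(24/7) = -40309/343, v(26/7) = -53119/343.
Sum = Δs · [v(2) + v(16/7) + v(18/7) + ...].
Sum ≈ -142.32653.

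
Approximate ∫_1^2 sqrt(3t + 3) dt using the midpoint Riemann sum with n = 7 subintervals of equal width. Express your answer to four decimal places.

2.7341

Δt = (2 − 1)/7 = 1/7.
Midpoints: 15/14, 17/14, 19/14, 1.5, 23/14, 25/14, 27/14.
f(15/14) ≈ 2.4928, f(17/14) ≈ 2.5774, f(19/14) ≈ 2.6592, f(1.5) ≈ 2.7386, f(23/14) ≈ 2.8158, f(25/14) ≈ 2.8909, f(27/14) ≈ 2.9641.
Sum = Δt · [f(15/14) + f(17/14) + f(19/14) + ...].
Sum ≈ 2.7341.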